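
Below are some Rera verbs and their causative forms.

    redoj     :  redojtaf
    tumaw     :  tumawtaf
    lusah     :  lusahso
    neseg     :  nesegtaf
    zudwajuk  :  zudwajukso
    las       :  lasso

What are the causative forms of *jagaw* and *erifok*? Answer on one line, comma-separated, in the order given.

The suffix is conditioned by the final consonant: -so when the stem ends in a voiceless consonant (*lusah*, *zudwajuk*, *las*); -taf when the stem ends in a voiced consonant (*redoj*, *tumaw*, *neseg*).
Since the final consonant of *jagaw* is /w/ (voiced), it takes -taf, giving *jagawtaf*.
The final consonant of *erifok* is /k/, which is voiceless, so the suffix is -so, giving *erifokso*.

jagawtaf, erifokso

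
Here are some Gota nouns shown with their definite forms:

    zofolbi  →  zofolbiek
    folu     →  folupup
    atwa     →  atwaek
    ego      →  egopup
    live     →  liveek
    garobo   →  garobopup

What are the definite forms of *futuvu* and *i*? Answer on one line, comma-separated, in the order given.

The alternation tracks the last vowel of the stem — -pup when the last vowel of the stem is a rounded vowel (*folu*, *ego*, *garobo*); -ek when the last vowel of the stem is an unrounded vowel (*zofolbi*, *atwa*, *live*).
*futuvu* — last vowel /u/ (a rounded vowel) → -pup → *futuvupup*.
*i*: last vowel = /i/, an unrounded vowel → -ek → *iek*.

futuvupup, iek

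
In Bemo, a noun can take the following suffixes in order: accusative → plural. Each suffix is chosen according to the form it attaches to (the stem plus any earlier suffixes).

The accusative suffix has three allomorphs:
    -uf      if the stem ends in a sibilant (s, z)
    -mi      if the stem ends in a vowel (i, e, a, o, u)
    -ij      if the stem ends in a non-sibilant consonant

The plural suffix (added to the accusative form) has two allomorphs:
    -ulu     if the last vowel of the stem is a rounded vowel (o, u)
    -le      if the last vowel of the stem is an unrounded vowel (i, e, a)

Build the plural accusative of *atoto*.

atotomile

The final sound of *atoto* is /o/, which is a vowel, so the accusative suffix is -mi, giving *atotomi*.
The last vowel of the accusative form *atotomi* is /i/, which is an unrounded vowel, so the plural suffix is -le, giving *atotomile*.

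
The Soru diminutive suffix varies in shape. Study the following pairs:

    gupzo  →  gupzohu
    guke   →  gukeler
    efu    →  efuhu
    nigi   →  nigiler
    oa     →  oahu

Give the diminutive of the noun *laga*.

The alternation tracks the last vowel of the stem — -ler when the last vowel of the stem is a front vowel (*guke*, *nigi*); -hu when the last vowel of the stem is a back vowel (*gupzo*, *efu*, *oa*).
*laga* — last vowel /a/ (a back vowel) → -hu → *lagahu*.

lagahu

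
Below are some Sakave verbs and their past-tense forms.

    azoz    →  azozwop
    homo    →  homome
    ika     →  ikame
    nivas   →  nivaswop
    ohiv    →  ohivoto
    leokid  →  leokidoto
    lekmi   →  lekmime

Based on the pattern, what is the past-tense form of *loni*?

Looking at the final sound of each stem: -wop when the stem ends in a sibilant (*azoz*, *nivas*); -oto when the stem ends in a non-sibilant consonant (*ohiv*, *leokid*); -me when the stem ends in a vowel (*homo*, *ika*, *lekmi*).
*loni* — final sound /i/ (a vowel) → -me → *lonime*.

lonime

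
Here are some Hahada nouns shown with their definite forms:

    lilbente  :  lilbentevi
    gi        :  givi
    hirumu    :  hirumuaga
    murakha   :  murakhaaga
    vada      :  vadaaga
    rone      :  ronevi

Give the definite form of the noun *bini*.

The alternation tracks the last vowel of the stem — -vi when the last vowel of the stem is a front vowel (*lilbente*, *gi*, *rone*); -aga when the last vowel of the stem is a back vowel (*hirumu*, *murakha*, *vada*).
*bini* — last vowel /i/ (a front vowel) → -vi → *binivi*.

binivi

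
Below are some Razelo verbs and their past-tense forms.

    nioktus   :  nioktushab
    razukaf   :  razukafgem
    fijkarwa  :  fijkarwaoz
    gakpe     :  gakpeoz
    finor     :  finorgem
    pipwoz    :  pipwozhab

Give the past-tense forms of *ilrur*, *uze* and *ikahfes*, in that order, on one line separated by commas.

The alternation tracks the final sound of the stem — -hab when the stem ends in a sibilant (*nioktus*, *pipwoz*); -gem when the stem ends in a non-sibilant consonant (*razukaf*, *finor*); -oz when the stem ends in a vowel (*fijkarwa*, *gakpe*).
*ilrur*: final sound = /r/, a non-sibilant consonant → -gem → *ilrurgem*.
Since the final sound of *uze* is /e/ (a vowel), it takes -oz, giving *uzeoz*.
Since the final sound of *ikahfes* is /s/ (a sibilant), it takes -hab, giving *ikahfeshab*.

ilrurgem, uzeoz, ikahfeshab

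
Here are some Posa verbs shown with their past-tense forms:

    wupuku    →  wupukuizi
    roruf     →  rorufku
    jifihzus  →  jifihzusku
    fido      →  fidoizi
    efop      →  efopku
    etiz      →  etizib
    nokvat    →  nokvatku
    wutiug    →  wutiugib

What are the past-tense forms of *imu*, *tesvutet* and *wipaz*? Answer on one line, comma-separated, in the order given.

The pattern is voicing of the final sound: -ku when the stem ends in a voiceless consonant (*roruf*, *jifihzus*, *efop*, *nokvat*); -ib when the stem ends in a voiced consonant (*etiz*, *wutiug*); -izi when the stem ends in a vowel (*wupuku*, *fido*).
The final sound of *imu* is /u/, which is a vowel, so the suffix is -izi, giving *imuizi*.
*tesvutet* — final sound /t/ (a voiceless consonant) → -ku → *tesvutetku*.
The final sound of *wipaz* is /z/, which is a voiced consonant, so the suffix is -ib, giving *wipazib*.

imuizi, tesvutetku, wipazib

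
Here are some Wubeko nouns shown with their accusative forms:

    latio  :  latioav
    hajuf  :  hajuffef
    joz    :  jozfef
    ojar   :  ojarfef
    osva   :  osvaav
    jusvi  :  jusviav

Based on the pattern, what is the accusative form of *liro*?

The pattern is consonant vs. vowel: -fef when the stem ends in a consonant (*hajuf*, *joz*, *ojar*); -av when the stem ends in a vowel (*latio*, *osva*, *jusvi*).
*liro*: final sound = /o/, a vowel → -av → *liroav*.

liroav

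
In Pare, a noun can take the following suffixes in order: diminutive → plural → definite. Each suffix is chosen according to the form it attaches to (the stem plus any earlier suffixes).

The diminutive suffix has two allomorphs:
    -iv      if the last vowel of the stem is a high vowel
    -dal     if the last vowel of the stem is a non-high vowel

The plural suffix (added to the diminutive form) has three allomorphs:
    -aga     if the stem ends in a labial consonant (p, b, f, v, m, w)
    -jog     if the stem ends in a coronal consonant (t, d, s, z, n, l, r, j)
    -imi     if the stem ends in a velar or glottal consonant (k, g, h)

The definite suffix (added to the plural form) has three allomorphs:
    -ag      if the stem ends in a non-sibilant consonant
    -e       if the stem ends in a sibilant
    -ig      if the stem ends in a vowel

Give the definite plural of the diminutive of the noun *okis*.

okisivagaig

*okis* — last vowel /i/ (a high vowel) → -iv → *okisiv*.
Since the final consonant of the diminutive form *okisiv* is /v/ (labial), it takes -aga, giving *okisivaga*.
Since the final sound of the plural form *okisivaga* is /a/ (a vowel), it takes -ig, giving *okisivagaig*.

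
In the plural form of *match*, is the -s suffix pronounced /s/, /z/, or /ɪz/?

The stem *match* ends in a sibilant (/s, z, ʃ, ʒ, tʃ, dʒ/).
The plural suffix surfaces as /ɪz/ after sibilants, /s/ after other voiceless consonants, and /z/ after other voiced sounds.
So the plural -s on *match* is pronounced /ɪz/.

/ɪz/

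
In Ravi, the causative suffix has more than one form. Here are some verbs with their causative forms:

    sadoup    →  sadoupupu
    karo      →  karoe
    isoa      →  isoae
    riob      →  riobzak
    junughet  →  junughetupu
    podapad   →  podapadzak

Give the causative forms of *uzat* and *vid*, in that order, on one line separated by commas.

The alternation tracks the final sound of the stem — -upu when the stem ends in a voiceless consonant (*sadoup*, *junughet*); -zak when the stem ends in a voiced consonant (*riob*, *podapad*); -e when the stem ends in a vowel (*karo*, *isoa*).
*uzat* — final sound /t/ (a voiceless consonant) → -upu → *uzatupu*.
The final sound of *vid* is /d/, which is a voiced consonant, so the suffix is -zak, giving *vidzak*.

uzatupu, vidzak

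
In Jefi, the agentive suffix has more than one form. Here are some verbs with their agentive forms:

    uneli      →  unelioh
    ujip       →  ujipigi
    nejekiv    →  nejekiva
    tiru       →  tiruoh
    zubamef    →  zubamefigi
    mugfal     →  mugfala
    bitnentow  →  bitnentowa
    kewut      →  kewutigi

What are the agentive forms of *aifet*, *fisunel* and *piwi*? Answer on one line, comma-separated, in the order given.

Looking at the final sound of each stem: -igi when the stem ends in a voiceless consonant (*ujip*, *zubamef*, *kewut*); -a when the stem ends in a voiced consonant (*nejekiv*, *mugfal*, *bitnentow*); -oh when the stem ends in a vowel (*uneli*, *tiru*).
*aifet* — final sound /t/ (a voiceless consonant) → -igi → *aifetigi*.
*fisunel*: final sound = /l/, a voiced consonant → -a → *fisunela*.
Since the final sound of *piwi* is /i/ (a vowel), it takes -oh, giving *piwioh*.

aifetigi, fisunela, piwioh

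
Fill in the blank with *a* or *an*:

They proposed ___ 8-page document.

an

The indefinite article is chosen by the initial *sound* of the following word, not its spelling.
The number *8* is spoken "eight", beginning with /eɪt/ — a vowel sound.
So the article is *an*: They proposed an 8-page document.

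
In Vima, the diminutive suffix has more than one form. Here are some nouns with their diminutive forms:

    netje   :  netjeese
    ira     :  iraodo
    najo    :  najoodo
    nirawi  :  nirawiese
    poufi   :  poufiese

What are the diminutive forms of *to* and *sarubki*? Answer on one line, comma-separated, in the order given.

toodo, sarubkiese

The pattern is front/back vowel harmony: -ese when the last vowel of the stem is a front vowel (*netje*, *nirawi*, *poufi*); -odo when the last vowel of the stem is a back vowel (*ira*, *najo*).
*to*: last vowel = /o/, a back vowel → -odo → *toodo*.
The last vowel of *sarubki* is /i/, which is a front vowel, so the suffix is -ese, giving *sarubkiese*.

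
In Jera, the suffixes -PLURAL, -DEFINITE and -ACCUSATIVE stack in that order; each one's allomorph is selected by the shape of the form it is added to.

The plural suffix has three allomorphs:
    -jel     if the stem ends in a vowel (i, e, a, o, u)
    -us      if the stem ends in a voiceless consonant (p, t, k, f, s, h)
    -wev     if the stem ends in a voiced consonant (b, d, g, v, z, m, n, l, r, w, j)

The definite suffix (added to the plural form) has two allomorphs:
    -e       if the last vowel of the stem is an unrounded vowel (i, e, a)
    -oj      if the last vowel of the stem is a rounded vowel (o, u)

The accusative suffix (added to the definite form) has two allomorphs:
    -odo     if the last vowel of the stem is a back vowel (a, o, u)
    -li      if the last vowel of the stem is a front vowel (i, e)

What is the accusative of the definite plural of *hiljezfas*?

Since the final sound of *hiljezfas* is /s/ (a voiceless consonant), it takes -us, giving *hiljezfasus*.
The last vowel of the plural form *hiljezfasus* is /u/, which is a rounded vowel, so the definite suffix is -oj, giving *hiljezfasusoj*.
Since the last vowel of the definite form *hiljezfasusoj* is /o/ (a back vowel), it takes -odo, giving *hiljezfasusojodo*.

hiljezfasusojodo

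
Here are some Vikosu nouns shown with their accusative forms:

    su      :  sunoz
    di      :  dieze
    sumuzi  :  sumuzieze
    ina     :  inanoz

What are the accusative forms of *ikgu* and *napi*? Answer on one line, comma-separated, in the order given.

Looking at the last vowel of each stem: -eze when the last vowel of the stem is a front vowel (*di*, *sumuzi*); -noz when the last vowel of the stem is a back vowel (*su*, *ina*).
*ikgu* — last vowel /u/ (a back vowel) → -noz → *ikgunoz*.
*napi*: last vowel = /i/, a front vowel → -eze → *napieze*.

ikgunoz, napieze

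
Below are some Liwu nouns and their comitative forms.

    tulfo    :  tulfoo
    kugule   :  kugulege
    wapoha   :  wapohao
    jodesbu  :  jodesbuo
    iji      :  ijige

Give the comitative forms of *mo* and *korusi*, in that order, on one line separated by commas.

moo, korusige

Looking at the last vowel of each stem: -ge when the last vowel of the stem is a front vowel (*kugule*, *iji*); -o when the last vowel of the stem is a back vowel (*tulfo*, *wapoha*, *jodesbu*).
*mo*: last vowel = /o/, a back vowel → -o → *moo*.
Since the last vowel of *korusi* is /i/ (a front vowel), it takes -ge, giving *korusige*.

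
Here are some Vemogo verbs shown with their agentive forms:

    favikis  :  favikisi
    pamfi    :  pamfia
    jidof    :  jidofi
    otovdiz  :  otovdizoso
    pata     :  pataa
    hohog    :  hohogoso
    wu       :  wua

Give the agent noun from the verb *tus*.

tusi

Looking at the final sound of each stem: -i when the stem ends in a voiceless consonant (*favikis*, *jidof*); -oso when the stem ends in a voiced consonant (*otovdiz*, *hohog*); -a when the stem ends in a vowel (*pamfi*, *pata*, *wu*).
Since the final sound of *tus* is /s/ (a voiceless consonant), it takes -i, giving *tusi*.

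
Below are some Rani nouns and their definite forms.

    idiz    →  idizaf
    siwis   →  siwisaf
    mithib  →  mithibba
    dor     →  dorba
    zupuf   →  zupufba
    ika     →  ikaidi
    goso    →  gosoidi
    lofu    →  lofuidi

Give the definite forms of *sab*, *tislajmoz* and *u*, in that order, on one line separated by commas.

The alternation tracks the final sound of the stem — -af when the stem ends in a sibilant (*idiz*, *siwis*); -ba when the stem ends in a non-sibilant consonant (*mithib*, *dor*, *zupuf*); -idi when the stem ends in a vowel (*ika*, *goso*, *lofu*).
Since the final sound of *sab* is /b/ (a non-sibilant consonant), it takes -ba, giving *sabba*.
The final sound of *tislajmoz* is /z/, which is a sibilant, so the suffix is -af, giving *tislajmozaf*.
*u* — final sound /u/ (a vowel) → -idi → *uidi*.

sabba, tislajmozaf, uidi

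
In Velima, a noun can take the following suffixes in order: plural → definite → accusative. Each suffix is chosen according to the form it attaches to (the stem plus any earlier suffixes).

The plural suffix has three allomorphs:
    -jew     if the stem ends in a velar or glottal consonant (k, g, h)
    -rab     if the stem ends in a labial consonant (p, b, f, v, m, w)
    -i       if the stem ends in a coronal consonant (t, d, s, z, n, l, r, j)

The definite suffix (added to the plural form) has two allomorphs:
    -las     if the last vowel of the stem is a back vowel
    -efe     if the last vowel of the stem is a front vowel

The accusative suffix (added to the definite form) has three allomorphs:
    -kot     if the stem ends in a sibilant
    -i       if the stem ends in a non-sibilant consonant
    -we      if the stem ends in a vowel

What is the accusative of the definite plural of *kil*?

*kil* — final consonant /l/ (coronal) → -i → *kili*.
The plural form *kili*: last vowel = /i/, a front vowel → -efe → *kiliefe*.
The definite form *kiliefe* — final sound /e/ (a vowel) → -we → *kiliefewe*.

kiliefewe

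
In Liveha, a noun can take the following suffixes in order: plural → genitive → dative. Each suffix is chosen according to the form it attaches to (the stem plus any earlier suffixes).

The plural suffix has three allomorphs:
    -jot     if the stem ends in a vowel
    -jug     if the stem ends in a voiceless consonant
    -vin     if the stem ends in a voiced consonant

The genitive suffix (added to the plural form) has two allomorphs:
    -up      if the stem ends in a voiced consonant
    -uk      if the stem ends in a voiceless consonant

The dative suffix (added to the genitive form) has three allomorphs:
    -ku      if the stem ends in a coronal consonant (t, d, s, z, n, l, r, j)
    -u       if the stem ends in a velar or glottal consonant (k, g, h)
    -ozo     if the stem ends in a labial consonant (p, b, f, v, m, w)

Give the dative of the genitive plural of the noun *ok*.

okjugupozo

The final sound of *ok* is /k/, which is a voiceless consonant, so the plural suffix is -jug, giving *okjug*.
The final consonant of the plural form *okjug* is /g/, which is voiced, so the genitive suffix is -up, giving *okjugup*.
Since the final consonant of the genitive form *okjugup* is /p/ (labial), it takes -ozo, giving *okjugupozo*.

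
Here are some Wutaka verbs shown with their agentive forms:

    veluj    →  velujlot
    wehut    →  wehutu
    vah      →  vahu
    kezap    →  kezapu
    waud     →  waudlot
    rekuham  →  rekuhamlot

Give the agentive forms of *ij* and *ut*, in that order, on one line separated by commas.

ijlot, utu

The suffix is conditioned by the final consonant: -u when the stem ends in a voiceless consonant (*wehut*, *vah*, *kezap*); -lot when the stem ends in a voiced consonant (*veluj*, *waud*, *rekuham*).
*ij*: final consonant = /j/, voiced → -lot → *ijlot*.
Since the final consonant of *ut* is /t/ (voiceless), it takes -u, giving *utu*.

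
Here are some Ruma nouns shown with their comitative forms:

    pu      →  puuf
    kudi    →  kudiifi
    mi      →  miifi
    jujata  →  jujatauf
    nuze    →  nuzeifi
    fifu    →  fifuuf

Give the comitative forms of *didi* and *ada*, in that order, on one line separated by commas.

The suffix is conditioned by the last vowel: -ifi when the last vowel of the stem is a front vowel (*kudi*, *mi*, *nuze*); -uf when the last vowel of the stem is a back vowel (*pu*, *jujata*, *fifu*).
*didi*: last vowel = /i/, a front vowel → -ifi → *didiifi*.
*ada* — last vowel /a/ (a back vowel) → -uf → *adauf*.

didiifi, adauf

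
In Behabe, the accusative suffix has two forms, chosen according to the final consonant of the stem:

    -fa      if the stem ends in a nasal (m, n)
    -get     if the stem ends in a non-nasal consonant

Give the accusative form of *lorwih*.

The final consonant of *lorwih* is /h/, which is non-nasal, so the suffix is -get, giving *lorwihget*.

lorwihget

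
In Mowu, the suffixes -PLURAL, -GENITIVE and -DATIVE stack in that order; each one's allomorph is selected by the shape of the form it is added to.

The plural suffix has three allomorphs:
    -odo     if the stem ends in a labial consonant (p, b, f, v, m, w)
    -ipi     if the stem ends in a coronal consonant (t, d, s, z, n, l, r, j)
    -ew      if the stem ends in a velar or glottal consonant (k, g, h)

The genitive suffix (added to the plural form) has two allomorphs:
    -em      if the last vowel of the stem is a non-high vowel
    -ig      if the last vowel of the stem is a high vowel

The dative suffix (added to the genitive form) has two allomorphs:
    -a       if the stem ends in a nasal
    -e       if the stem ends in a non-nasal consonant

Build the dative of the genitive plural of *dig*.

The final consonant of *dig* is /g/, which is velar/glottal, so the plural suffix is -ew, giving *digew*.
The last vowel of the plural form *digew* is /e/, which is a non-high vowel, so the genitive suffix is -em, giving *digewem*.
The final consonant of the genitive form *digewem* is /m/, which is a nasal, so the dative suffix is -a, giving *digewema*.

digewema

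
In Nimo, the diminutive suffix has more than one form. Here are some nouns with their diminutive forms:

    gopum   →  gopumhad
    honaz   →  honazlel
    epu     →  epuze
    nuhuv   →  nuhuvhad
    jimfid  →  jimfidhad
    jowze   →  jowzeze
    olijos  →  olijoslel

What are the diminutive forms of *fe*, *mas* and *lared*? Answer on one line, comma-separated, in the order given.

feze, maslel, laredhad

The suffix is conditioned by the final sound: -lel when the stem ends in a sibilant (*honaz*, *olijos*); -had when the stem ends in a non-sibilant consonant (*gopum*, *nuhuv*, *jimfid*); -ze when the stem ends in a vowel (*epu*, *jowze*).
Since the final sound of *fe* is /e/ (a vowel), it takes -ze, giving *feze*.
*mas*: final sound = /s/, a sibilant → -lel → *maslel*.
*lared*: final sound = /d/, a non-sibilant consonant → -had → *laredhad*.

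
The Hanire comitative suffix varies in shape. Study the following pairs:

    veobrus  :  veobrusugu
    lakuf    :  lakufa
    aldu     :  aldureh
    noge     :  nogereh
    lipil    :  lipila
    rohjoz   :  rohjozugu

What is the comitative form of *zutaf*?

The suffix is conditioned by the final sound: -ugu when the stem ends in a sibilant (*veobrus*, *rohjoz*); -a when the stem ends in a non-sibilant consonant (*lakuf*, *lipil*); -reh when the stem ends in a vowel (*aldu*, *noge*).
The final sound of *zutaf* is /f/, which is a non-sibilant consonant, so the suffix is -a, giving *zutafa*.

zutafa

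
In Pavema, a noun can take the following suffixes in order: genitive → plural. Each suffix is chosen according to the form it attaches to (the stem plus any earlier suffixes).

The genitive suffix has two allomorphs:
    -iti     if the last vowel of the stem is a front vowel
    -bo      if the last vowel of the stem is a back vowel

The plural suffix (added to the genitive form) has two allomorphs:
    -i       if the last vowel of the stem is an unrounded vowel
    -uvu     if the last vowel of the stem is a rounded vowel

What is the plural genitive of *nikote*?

The last vowel of *nikote* is /e/, which is a front vowel, so the genitive suffix is -iti, giving *nikoteiti*.
The genitive form *nikoteiti* — last vowel /i/ (an unrounded vowel) → -i → *nikoteitii*.

nikoteitii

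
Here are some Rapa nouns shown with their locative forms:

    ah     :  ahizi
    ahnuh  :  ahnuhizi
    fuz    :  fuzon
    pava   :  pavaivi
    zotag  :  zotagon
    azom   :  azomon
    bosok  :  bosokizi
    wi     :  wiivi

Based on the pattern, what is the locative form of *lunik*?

Looking at the final sound of each stem: -izi when the stem ends in a voiceless consonant (*ah*, *ahnuh*, *bosok*); -on when the stem ends in a voiced consonant (*fuz*, *zotag*, *azom*); -ivi when the stem ends in a vowel (*pava*, *wi*).
The final sound of *lunik* is /k/, which is a voiceless consonant, so the suffix is -izi, giving *lunikizi*.

lunikizi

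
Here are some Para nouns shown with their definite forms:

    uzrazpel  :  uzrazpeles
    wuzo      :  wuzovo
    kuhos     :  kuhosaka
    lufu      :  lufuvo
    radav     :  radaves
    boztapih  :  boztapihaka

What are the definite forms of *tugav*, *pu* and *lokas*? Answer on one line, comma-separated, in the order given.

tugaves, puvo, lokasaka

The alternation tracks the final sound of the stem — -aka when the stem ends in a voiceless consonant (*kuhos*, *boztapih*); -es when the stem ends in a voiced consonant (*uzrazpel*, *radav*); -vo when the stem ends in a vowel (*wuzo*, *lufu*).
The final sound of *tugav* is /v/, which is a voiced consonant, so the suffix is -es, giving *tugaves*.
*pu* — final sound /u/ (a vowel) → -vo → *puvo*.
*lokas* — final sound /s/ (a voiceless consonant) → -aka → *lokasaka*.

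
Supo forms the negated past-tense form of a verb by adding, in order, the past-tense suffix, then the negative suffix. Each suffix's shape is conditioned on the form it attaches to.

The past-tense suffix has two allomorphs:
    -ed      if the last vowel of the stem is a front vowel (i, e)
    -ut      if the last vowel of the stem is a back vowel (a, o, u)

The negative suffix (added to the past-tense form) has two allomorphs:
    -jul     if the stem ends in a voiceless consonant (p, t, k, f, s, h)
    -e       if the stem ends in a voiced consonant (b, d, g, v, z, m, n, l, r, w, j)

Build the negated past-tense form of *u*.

uutjul

Since the last vowel of *u* is /u/ (a back vowel), it takes -ut, giving *uut*.
The past-tense form *uut*: final consonant = /t/, voiceless → -jul → *uutjul*.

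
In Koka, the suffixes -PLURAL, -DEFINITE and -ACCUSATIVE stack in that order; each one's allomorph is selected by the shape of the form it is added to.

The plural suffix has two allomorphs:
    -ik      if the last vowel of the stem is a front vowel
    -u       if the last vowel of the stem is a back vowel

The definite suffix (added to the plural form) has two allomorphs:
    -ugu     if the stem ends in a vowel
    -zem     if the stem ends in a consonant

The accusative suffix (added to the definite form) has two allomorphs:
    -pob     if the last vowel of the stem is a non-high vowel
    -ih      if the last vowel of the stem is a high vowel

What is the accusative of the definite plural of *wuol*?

wuoluuguih

*wuol*: last vowel = /o/, a back vowel → -u → *wuolu*.
Since the final sound of the plural form *wuolu* is /u/ (a vowel), it takes -ugu, giving *wuoluugu*.
Since the last vowel of the definite form *wuoluugu* is /u/ (a high vowel), it takes -ih, giving *wuoluuguih*.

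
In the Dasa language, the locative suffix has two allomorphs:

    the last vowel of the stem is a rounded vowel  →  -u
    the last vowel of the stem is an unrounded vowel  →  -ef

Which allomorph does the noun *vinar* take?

The last vowel of *vinar* is /a/, which is an unrounded vowel, so the suffix is -ef.

-ef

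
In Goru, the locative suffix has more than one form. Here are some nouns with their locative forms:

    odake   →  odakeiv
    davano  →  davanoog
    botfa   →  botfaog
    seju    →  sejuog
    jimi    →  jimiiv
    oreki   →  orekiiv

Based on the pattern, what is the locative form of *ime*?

imeiv

The pattern is front/back vowel harmony: -iv when the last vowel of the stem is a front vowel (*odake*, *jimi*, *oreki*); -og when the last vowel of the stem is a back vowel (*davano*, *botfa*, *seju*).
The last vowel of *ime* is /e/, which is a front vowel, so the suffix is -iv, giving *imeiv*.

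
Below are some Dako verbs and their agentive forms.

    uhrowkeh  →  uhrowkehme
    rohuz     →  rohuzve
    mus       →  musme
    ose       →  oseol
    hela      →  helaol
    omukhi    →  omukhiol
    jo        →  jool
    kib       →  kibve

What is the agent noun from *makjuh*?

The suffix is conditioned by the final sound: -me when the stem ends in a voiceless consonant (*uhrowkeh*, *mus*); -ve when the stem ends in a voiced consonant (*rohuz*, *kib*); -ol when the stem ends in a vowel (*ose*, *hela*, *omukhi*, *jo*).
The final sound of *makjuh* is /h/, which is a voiceless consonant, so the suffix is -me, giving *makjuhme*.

makjuhme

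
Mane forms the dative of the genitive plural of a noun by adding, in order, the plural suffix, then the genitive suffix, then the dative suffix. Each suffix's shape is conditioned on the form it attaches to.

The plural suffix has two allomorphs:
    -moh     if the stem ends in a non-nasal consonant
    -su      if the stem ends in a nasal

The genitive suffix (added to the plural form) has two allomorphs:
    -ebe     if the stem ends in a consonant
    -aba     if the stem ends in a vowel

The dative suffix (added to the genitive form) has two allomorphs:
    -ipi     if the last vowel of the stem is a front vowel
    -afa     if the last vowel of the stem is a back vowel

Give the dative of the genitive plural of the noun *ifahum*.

ifahumsuabaafa

*ifahum*: final consonant = /m/, a nasal → -su → *ifahumsu*.
The final sound of the plural form *ifahumsu* is /u/, which is a vowel, so the genitive suffix is -aba, giving *ifahumsuaba*.
Since the last vowel of the genitive form *ifahumsuaba* is /a/ (a back vowel), it takes -afa, giving *ifahumsuabaafa*.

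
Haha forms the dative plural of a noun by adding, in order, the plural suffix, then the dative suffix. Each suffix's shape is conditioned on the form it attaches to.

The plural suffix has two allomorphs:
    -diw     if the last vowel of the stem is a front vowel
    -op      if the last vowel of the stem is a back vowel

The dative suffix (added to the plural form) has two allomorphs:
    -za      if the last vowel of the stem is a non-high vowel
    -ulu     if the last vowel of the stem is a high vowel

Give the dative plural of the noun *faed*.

faeddiwulu

*faed* — last vowel /e/ (a front vowel) → -diw → *faeddiw*.
The last vowel of the plural form *faeddiw* is /i/, which is a high vowel, so the dative suffix is -ulu, giving *faeddiwulu*.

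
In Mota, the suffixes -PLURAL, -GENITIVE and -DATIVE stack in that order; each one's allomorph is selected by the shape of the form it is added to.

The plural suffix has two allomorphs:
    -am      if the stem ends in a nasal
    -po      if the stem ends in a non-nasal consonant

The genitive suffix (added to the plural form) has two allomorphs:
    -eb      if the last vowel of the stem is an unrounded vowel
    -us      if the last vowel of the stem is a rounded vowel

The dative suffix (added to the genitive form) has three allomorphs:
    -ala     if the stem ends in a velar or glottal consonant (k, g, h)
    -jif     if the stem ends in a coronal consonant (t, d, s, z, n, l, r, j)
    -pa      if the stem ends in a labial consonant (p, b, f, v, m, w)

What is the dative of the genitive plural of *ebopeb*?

ebopebpousjif

The final consonant of *ebopeb* is /b/, which is non-nasal, so the plural suffix is -po, giving *ebopebpo*.
The plural form *ebopebpo*: last vowel = /o/, a rounded vowel → -us → *ebopebpous*.
Since the final consonant of the genitive form *ebopebpous* is /s/ (coronal), it takes -jif, giving *ebopebpousjif*.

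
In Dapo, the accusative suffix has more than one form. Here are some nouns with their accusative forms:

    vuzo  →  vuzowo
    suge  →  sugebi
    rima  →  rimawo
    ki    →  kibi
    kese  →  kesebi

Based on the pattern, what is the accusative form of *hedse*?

The suffix is conditioned by the last vowel: -bi when the last vowel of the stem is a front vowel (*suge*, *ki*, *kese*); -wo when the last vowel of the stem is a back vowel (*vuzo*, *rima*).
The last vowel of *hedse* is /e/, which is a front vowel, so the suffix is -bi, giving *hedsebi*.

hedsebi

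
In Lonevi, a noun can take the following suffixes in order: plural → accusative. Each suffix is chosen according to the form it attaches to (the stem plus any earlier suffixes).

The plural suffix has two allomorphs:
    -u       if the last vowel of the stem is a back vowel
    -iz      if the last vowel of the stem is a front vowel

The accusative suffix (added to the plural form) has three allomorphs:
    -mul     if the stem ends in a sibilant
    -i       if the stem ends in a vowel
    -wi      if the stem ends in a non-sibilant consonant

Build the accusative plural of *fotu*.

fotuui

Since the last vowel of *fotu* is /u/ (a back vowel), it takes -u, giving *fotuu*.
Since the final sound of the plural form *fotuu* is /u/ (a vowel), it takes -i, giving *fotuui*.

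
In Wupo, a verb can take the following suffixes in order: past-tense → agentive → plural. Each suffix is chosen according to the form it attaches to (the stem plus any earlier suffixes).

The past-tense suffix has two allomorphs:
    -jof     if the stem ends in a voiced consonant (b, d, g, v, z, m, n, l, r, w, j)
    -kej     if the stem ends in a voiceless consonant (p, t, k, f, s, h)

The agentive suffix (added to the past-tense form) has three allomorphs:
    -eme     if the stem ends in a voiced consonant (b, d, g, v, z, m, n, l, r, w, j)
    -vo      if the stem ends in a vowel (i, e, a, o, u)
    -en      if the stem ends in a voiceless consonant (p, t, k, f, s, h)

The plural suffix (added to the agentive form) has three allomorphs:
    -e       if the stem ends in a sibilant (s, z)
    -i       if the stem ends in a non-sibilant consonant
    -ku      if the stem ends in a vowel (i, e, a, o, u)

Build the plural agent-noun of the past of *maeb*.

maebjofeni

*maeb* — final consonant /b/ (voiced) → -jof → *maebjof*.
Since the final sound of the past-tense form *maebjof* is /f/ (a voiceless consonant), it takes -en, giving *maebjofen*.
The agentive form *maebjofen* — final sound /n/ (a non-sibilant consonant) → -i → *maebjofeni*.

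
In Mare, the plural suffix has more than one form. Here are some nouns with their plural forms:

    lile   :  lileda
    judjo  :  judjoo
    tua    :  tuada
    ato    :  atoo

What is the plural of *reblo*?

Looking at the last vowel of each stem: -o when the last vowel of the stem is a rounded vowel (*judjo*, *ato*); -da when the last vowel of the stem is an unrounded vowel (*lile*, *tua*).
The last vowel of *reblo* is /o/, which is a rounded vowel, so the suffix is -o, giving *rebloo*.

rebloo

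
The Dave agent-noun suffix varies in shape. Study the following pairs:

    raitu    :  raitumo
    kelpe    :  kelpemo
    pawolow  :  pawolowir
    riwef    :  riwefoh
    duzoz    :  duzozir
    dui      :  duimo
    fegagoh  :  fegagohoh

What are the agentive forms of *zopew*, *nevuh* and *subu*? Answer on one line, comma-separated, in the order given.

zopewir, nevuhoh, subumo

The alternation tracks the final sound of the stem — -oh when the stem ends in a voiceless consonant (*riwef*, *fegagoh*); -ir when the stem ends in a voiced consonant (*pawolow*, *duzoz*); -mo when the stem ends in a vowel (*raitu*, *kelpe*, *dui*).
The final sound of *zopew* is /w/, which is a voiced consonant, so the suffix is -ir, giving *zopewir*.
Since the final sound of *nevuh* is /h/ (a voiceless consonant), it takes -oh, giving *nevuhoh*.
*subu*: final sound = /u/, a vowel → -mo → *subumo*.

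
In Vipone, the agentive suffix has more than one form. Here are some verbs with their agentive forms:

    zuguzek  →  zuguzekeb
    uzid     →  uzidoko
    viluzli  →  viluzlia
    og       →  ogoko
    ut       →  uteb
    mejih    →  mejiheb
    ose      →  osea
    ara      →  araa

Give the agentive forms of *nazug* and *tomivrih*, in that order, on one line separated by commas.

The alternation tracks the final sound of the stem — -eb when the stem ends in a voiceless consonant (*zuguzek*, *ut*, *mejih*); -oko when the stem ends in a voiced consonant (*uzid*, *og*); -a when the stem ends in a vowel (*viluzli*, *ose*, *ara*).
*nazug*: final sound = /g/, a voiced consonant → -oko → *nazugoko*.
*tomivrih* — final sound /h/ (a voiceless consonant) → -eb → *tomivriheb*.

nazugoko, tomivriheb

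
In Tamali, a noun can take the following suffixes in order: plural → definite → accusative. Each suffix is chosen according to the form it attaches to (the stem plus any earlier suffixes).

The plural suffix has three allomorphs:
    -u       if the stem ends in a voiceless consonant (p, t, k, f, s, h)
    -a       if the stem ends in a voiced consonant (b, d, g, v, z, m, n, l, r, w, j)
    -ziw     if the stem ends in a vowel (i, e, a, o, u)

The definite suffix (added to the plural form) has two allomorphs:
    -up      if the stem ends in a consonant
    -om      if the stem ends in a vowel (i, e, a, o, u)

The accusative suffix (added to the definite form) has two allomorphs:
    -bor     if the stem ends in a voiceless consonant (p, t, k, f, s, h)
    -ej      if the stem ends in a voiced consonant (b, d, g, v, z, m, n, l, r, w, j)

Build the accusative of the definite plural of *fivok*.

fivokuomej

The final sound of *fivok* is /k/, which is a voiceless consonant, so the plural suffix is -u, giving *fivoku*.
The final sound of the plural form *fivoku* is /u/, which is a vowel, so the definite suffix is -om, giving *fivokuom*.
The definite form *fivokuom*: final consonant = /m/, voiced → -ej → *fivokuomej*.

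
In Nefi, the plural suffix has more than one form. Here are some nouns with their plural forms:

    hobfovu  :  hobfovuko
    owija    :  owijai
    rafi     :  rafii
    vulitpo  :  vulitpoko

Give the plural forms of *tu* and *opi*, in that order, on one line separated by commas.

Looking at the last vowel of each stem: -ko when the last vowel of the stem is a rounded vowel (*hobfovu*, *vulitpo*); -i when the last vowel of the stem is an unrounded vowel (*owija*, *rafi*).
The last vowel of *tu* is /u/, which is a rounded vowel, so the suffix is -ko, giving *tuko*.
Since the last vowel of *opi* is /i/ (an unrounded vowel), it takes -i, giving *opii*.

tuko, opii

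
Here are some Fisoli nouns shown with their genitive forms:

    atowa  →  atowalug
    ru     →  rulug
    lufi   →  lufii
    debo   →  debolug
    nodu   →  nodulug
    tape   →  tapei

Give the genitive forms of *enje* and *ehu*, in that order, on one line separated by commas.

The alternation tracks the last vowel of the stem — -i when the last vowel of the stem is a front vowel (*lufi*, *tape*); -lug when the last vowel of the stem is a back vowel (*atowa*, *ru*, *debo*, *nodu*).
*enje*: last vowel = /e/, a front vowel → -i → *enjei*.
*ehu* — last vowel /u/ (a back vowel) → -lug → *ehulug*.

enjei, ehulug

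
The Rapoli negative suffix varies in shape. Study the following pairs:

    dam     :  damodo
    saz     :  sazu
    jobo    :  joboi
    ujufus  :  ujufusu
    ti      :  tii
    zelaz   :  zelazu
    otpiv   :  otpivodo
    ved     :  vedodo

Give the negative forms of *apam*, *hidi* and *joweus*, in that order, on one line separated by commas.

apamodo, hidii, joweusu

The alternation tracks the final sound of the stem — -u when the stem ends in a sibilant (*saz*, *ujufus*, *zelaz*); -odo when the stem ends in a non-sibilant consonant (*dam*, *otpiv*, *ved*); -i when the stem ends in a vowel (*jobo*, *ti*).
*apam* — final sound /m/ (a non-sibilant consonant) → -odo → *apamodo*.
The final sound of *hidi* is /i/, which is a vowel, so the suffix is -i, giving *hidii*.
*joweus* — final sound /s/ (a sibilant) → -u → *joweusu*.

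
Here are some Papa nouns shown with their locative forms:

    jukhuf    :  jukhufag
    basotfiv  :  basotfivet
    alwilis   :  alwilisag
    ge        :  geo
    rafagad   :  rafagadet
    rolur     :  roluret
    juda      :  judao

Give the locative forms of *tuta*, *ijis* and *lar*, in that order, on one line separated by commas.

tutao, ijisag, laret

Looking at the final sound of each stem: -ag when the stem ends in a voiceless consonant (*jukhuf*, *alwilis*); -et when the stem ends in a voiced consonant (*basotfiv*, *rafagad*, *rolur*); -o when the stem ends in a vowel (*ge*, *juda*).
Since the final sound of *tuta* is /a/ (a vowel), it takes -o, giving *tutao*.
*ijis*: final sound = /s/, a voiceless consonant → -ag → *ijisag*.
*lar* — final sound /r/ (a voiced consonant) → -et → *laret*.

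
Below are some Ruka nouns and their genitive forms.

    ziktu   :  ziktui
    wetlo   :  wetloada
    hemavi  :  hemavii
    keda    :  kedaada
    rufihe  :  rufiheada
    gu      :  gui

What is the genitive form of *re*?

The suffix is conditioned by the last vowel: -i when the last vowel of the stem is a high vowel (*ziktu*, *hemavi*, *gu*); -ada when the last vowel of the stem is a non-high vowel (*wetlo*, *keda*, *rufihe*).
*re*: last vowel = /e/, a non-high vowel → -ada → *reada*.

reada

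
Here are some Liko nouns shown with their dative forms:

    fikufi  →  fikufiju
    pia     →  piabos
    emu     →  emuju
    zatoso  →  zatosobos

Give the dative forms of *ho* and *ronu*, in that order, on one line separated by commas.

The pattern is height harmony: -ju when the last vowel of the stem is a high vowel (*fikufi*, *emu*); -bos when the last vowel of the stem is a non-high vowel (*pia*, *zatoso*).
Since the last vowel of *ho* is /o/ (a non-high vowel), it takes -bos, giving *hobos*.
Since the last vowel of *ronu* is /u/ (a high vowel), it takes -ju, giving *ronuju*.

hobos, ronuju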